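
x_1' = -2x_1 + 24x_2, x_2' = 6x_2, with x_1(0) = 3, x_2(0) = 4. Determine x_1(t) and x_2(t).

x_1(t) = 12e^(6t) - 9e^(-2t), x_2(t) = 4e^(6t)

Coefficient matrix A = [[-2, 24], [0, 6]].
Characteristic polynomial det(A - λI) = λ^2 - 4λ - 12 = 0.
Eigenvalues λ = -2, 6.
For λ=-2: (A-λI) row 1 is [0, 24], so an eigenvector is (-1, 0).
For λ=6: (A-λI) row 1 is [-8, 24], so an eigenvector is (-3, -1).
General solution: c_1e^(-2t)(-1,0) + c_2e^(6t)(-3,-1).
Applying x_1(0)=3, x_2(0)=4 gives c_1=9, c_2=-4.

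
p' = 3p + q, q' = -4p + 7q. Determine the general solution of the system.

p(t) = -c_1e^(5t) - c_2te^(5t) + 2c_2e^(5t), q(t) = -2c_1e^(5t) - 2c_2te^(5t) + 3c_2e^(5t)

Coefficient matrix A = [[3, 1], [-4, 7]].
Characteristic polynomial det(A - λI) = λ^2 - 10λ + 25 = 0.
Single eigenvalue λ = 5 with algebraic multiplicity 2.
Eigenvector v = (-1,-2); generalized eigenvector w with (A-λI)w=v is (2,3).
General solution: e^(5t)[c_1·v + c_2·(t·v + w)].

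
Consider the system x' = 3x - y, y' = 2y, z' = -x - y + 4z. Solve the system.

Coefficient matrix A = [[3, -1, 0], [0, 2, 0], [-1, -1, 4]].
det(A - λI) = 0 gives eigenvalues λ = 2, 3, 4.
For λ=2: eigenvector (1,1,1).
For λ=3: eigenvector (1,0,1).
For λ=4: eigenvector (0,0,1).
General solution: K_1e^(2t)(1,1,1) + K_2e^(3t)(1,0,1) + K_3e^(4t)(0,0,1).

x(t) = K_1e^(2t) + K_2e^(3t), y(t) = K_1e^(2t), z(t) = K_1e^(2t) + K_2e^(3t) + K_3e^(4t)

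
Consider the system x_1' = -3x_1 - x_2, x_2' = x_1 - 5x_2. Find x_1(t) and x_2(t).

Coefficient matrix A = [[-3, -1], [1, -5]].
Characteristic polynomial det(A - λI) = λ^2 + 8λ + 16 = 0.
Single eigenvalue λ = -4 with algebraic multiplicity 2.
Eigenvector v = (1,1); generalized eigenvector w with (A-λI)w=v is (-2,-3).
General solution: e^(-4t)[C_1·v + C_2·(t·v + w)].

x_1(t) = C_1e^(-4t) + C_2te^(-4t) - 2C_2e^(-4t), x_2(t) = C_1e^(-4t) + C_2te^(-4t) - 3C_2e^(-4t)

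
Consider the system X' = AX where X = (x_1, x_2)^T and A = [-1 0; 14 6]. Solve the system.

x_1(t) = -C_1e^(-t), x_2(t) = 2C_1e^(-t) + C_2e^(6t)

Coefficient matrix A = [[-1, 0], [14, 6]].
Characteristic polynomial det(A - λI) = λ^2 - 5λ - 6 = 0.
Eigenvalues λ = -1, 6.
For λ=-1: (A-λI) row 2 is [14, 7], so an eigenvector is (-1, 2).
For λ=6: (A-λI) row 1 is [-7, 0], so an eigenvector is (0, 1).
General solution: C_1e^(-t)(-1,2) + C_2e^(6t)(0,1).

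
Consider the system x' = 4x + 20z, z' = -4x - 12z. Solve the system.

x(t) = 2K_1e^(-4t)sin(4t) + K_1e^(-4t)cos(4t) + K_2e^(-4t)sin(4t) - 2K_2e^(-4t)cos(4t), z(t) = -K_1e^(-4t)sin(4t) + K_2e^(-4t)cos(4t)

Coefficient matrix A = [[4, 20], [-4, -12]].
Characteristic polynomial det(A - λI) = λ^2 + 8λ + 32 = 0.
Eigenvalues λ = -4 ± 4i (complex conjugate pair).
For λ=-4+4i: an eigenvector is (1,0) - i(2,-1) = (1 - 2i, 0 + i).
A real fundamental pair from Re and Im of e^((-4+4i)t)v: X_1 = e^(-4t)(cos(4t)·(1,0) + sin(4t)·(2,-1)), X_2 = e^(-4t)(sin(4t)·(1,0) - cos(4t)·(2,-1)).
General solution: K_1X_1 + K_2X_2.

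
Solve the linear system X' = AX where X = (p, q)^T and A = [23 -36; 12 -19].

p(t) = 2K_1e^(5t) + 3K_2e^(-t), q(t) = K_1e^(5t) + 2K_2e^(-t)

Coefficient matrix A = [[23, -36], [12, -19]].
Characteristic polynomial det(A - λI) = λ^2 - 4λ - 5 = 0.
Eigenvalues λ = 5, -1.
For λ=5: (A-λI) row 1 is [18, -36], so an eigenvector is (2, 1).
For λ=-1: (A-λI) row 1 is [24, -36], so an eigenvector is (3, 2).
General solution: K_1e^(5t)(2,1) + K_2e^(-t)(3,2).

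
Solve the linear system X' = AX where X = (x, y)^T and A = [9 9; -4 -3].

x(t) = 3c_1e^(3t) + 3c_2te^(3t) + 2c_2e^(3t), y(t) = -2c_1e^(3t) - 2c_2te^(3t) - c_2e^(3t)

Coefficient matrix A = [[9, 9], [-4, -3]].
Characteristic polynomial det(A - λI) = λ^2 - 6λ + 9 = 0.
Single eigenvalue λ = 3 with algebraic multiplicity 2.
Eigenvector v = (3,-2); generalized eigenvector w with (A-λI)w=v is (2,-1).
General solution: e^(3t)[c_1·v + c_2·(t·v + w)].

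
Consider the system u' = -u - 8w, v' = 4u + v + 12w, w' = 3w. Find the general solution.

u(t) = K_1e^(-t) - 2K_3e^(3t), v(t) = -2K_1e^(-t) + K_2e^(t) + 2K_3e^(3t), w(t) = K_3e^(3t)

Coefficient matrix A = [[-1, 0, -8], [4, 1, 12], [0, 0, 3]].
det(A - λI) = 0 gives eigenvalues λ = -1, 1, 3.
For λ=-1: eigenvector (1,-2,0).
For λ=1: eigenvector (0,1,0).
For λ=3: eigenvector (-2,2,1).
General solution: K_1e^(-t)(1,-2,0) + K_2e^(t)(0,1,0) + K_3e^(3t)(-2,2,1).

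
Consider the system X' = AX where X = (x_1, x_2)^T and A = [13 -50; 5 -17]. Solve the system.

Coefficient matrix A = [[13, -50], [5, -17]].
Characteristic polynomial det(A - λI) = λ^2 + 4λ + 29 = 0.
Eigenvalues λ = -2 ± 5i (complex conjugate pair).
For λ=-2+5i: an eigenvector is (3,1) - i(-1,0) = (3 + i, 1).
A real fundamental pair from Re and Im of e^((-2+5i)t)v: X_1 = e^(-2t)(cos(5t)·(3,1) + sin(5t)·(-1,0)), X_2 = e^(-2t)(sin(5t)·(3,1) - cos(5t)·(-1,0)).
General solution: c_1X_1 + c_2X_2.

x_1(t) = -c_1e^(-2t)sin(5t) + 3c_1e^(-2t)cos(5t) + 3c_2e^(-2t)sin(5t) + c_2e^(-2t)cos(5t), x_2(t) = c_1e^(-2t)cos(5t) + c_2e^(-2t)sin(5t)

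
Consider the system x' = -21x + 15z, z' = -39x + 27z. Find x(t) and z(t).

Coefficient matrix A = [[-21, 15], [-39, 27]].
Characteristic polynomial det(A - λI) = λ^2 - 6λ + 18 = 0.
Eigenvalues λ = 3 ± 3i (complex conjugate pair).
For λ=3+3i: an eigenvector is (1,2) - i(2,3) = (1 - 2i, 2 - 3i).
A real fundamental pair from Re and Im of e^((3+3i)t)v: X_1 = e^(3t)(cos(3t)·(1,2) + sin(3t)·(2,3)), X_2 = e^(3t)(sin(3t)·(1,2) - cos(3t)·(2,3)).
General solution: c_1X_1 + c_2X_2.

x(t) = 2c_1e^(3t)sin(3t) + c_1e^(3t)cos(3t) + c_2e^(3t)sin(3t) - 2c_2e^(3t)cos(3t), z(t) = 3c_1e^(3t)sin(3t) + 2c_1e^(3t)cos(3t) + 2c_2e^(3t)sin(3t) - 3c_2e^(3t)cos(3t)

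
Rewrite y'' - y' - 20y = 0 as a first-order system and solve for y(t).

Let x_1 = y, x_2 = y'. Then x_1' = x_2 and x_2' = 20x_1 + x_2.
A = [[0,1],[20,1]]; det(A-λI) = λ^2 - λ - 20.
Eigenvalues λ = -4, 5 with eigenvectors (1,-4), (1,5).

y(t) = K_1e^(-4t) + K_2e^(5t)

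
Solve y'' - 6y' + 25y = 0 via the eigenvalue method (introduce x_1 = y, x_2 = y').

y(t) = C_1e^(3t)cos(4t) + C_2e^(3t)sin(4t)

Let x_1 = y, x_2 = y'. Then x_1' = x_2 and x_2' = -25x_1 + 6x_2.
A = [[0,1],[-25,6]]; det(A-λI) = λ^2 - 6λ + 25.
Eigenvalues λ = 3 ± 4i.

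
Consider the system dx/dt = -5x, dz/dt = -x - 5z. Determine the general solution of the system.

x(t) = -C_2e^(-5t), z(t) = C_1e^(-5t) + C_2te^(-5t) - C_2e^(-5t)

Coefficient matrix A = [[-5, 0], [-1, -5]].
Characteristic polynomial det(A - λI) = λ^2 + 10λ + 25 = 0.
Single eigenvalue λ = -5 with algebraic multiplicity 2.
Eigenvector v = (0,1); generalized eigenvector w with (A-λI)w=v is (-1,-1).
General solution: e^(-5t)[C_1·v + C_2·(t·v + w)].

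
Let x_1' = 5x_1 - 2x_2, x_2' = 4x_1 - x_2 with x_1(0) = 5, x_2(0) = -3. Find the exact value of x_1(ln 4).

800

A = [[5,-2],[4,-1]]; eigenvalues λ = 3, 1.
Eigenvectors: (1,1) for λ=3, (1,2) for λ=1.
From the initial condition, c_1 = 13, c_2 = -8.
x_1(ln 4) = (13)(4^3)(1) + (-8)(4^1)(1) = 800.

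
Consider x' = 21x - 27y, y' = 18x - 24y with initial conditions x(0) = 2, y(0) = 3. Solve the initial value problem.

x(t) = -3e^(3t) + 5e^(-6t), y(t) = -2e^(3t) + 5e^(-6t)

Coefficient matrix A = [[21, -27], [18, -24]].
Characteristic polynomial det(A - λI) = λ^2 + 3λ - 18 = 0.
Eigenvalues λ = 3, -6.
For λ=3: (A-λI) row 1 is [18, -27], so an eigenvector is (-3, -2).
For λ=-6: (A-λI) row 1 is [27, -27], so an eigenvector is (-1, -1).
General solution: c_1e^(3t)(-3,-2) + c_2e^(-6t)(-1,-1).
Applying x(0)=2, y(0)=3 gives c_1=1, c_2=-5.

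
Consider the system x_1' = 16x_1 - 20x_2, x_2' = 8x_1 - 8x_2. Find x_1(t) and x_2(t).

x_1(t) = C_1e^(4t)sin(4t) + 2C_1e^(4t)cos(4t) + 2C_2e^(4t)sin(4t) - C_2e^(4t)cos(4t), x_2(t) = C_1e^(4t)sin(4t) + C_1e^(4t)cos(4t) + C_2e^(4t)sin(4t) - C_2e^(4t)cos(4t)

Coefficient matrix A = [[16, -20], [8, -8]].
Characteristic polynomial det(A - λI) = λ^2 - 8λ + 32 = 0.
Eigenvalues λ = 4 ± 4i (complex conjugate pair).
For λ=4+4i: an eigenvector is (2,1) - i(1,1) = (2 - i, 1 - i).
A real fundamental pair from Re and Im of e^((4+4i)t)v: X_1 = e^(4t)(cos(4t)·(2,1) + sin(4t)·(1,1)), X_2 = e^(4t)(sin(4t)·(2,1) - cos(4t)·(1,1)).
General solution: C_1X_1 + C_2X_2.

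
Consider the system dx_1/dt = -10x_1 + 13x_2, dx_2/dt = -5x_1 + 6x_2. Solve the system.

Coefficient matrix A = [[-10, 13], [-5, 6]].
Characteristic polynomial det(A - λI) = λ^2 + 4λ + 5 = 0.
Eigenvalues λ = -2 ± i (complex conjugate pair).
For λ=-2+i: an eigenvector is (-3,-2) - i(-2,-1) = (-3 + 2i, -2 + i).
A real fundamental pair from Re and Im of e^((-2+i)t)v: X_1 = e^(-2t)(cos(t)·(-3,-2) + sin(t)·(-2,-1)), X_2 = e^(-2t)(sin(t)·(-3,-2) - cos(t)·(-2,-1)).
General solution: C_1X_1 + C_2X_2.

x_1(t) = -2C_1e^(-2t)sin(t) - 3C_1e^(-2t)cos(t) - 3C_2e^(-2t)sin(t) + 2C_2e^(-2t)cos(t), x_2(t) = -C_1e^(-2t)sin(t) - 2C_1e^(-2t)cos(t) - 2C_2e^(-2t)sin(t) + C_2e^(-2t)cos(t)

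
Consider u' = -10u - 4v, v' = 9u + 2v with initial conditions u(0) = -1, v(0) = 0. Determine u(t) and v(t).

u(t) = 6te^(-4t) - e^(-4t), v(t) = -9te^(-4t)

Coefficient matrix A = [[-10, -4], [9, 2]].
Characteristic polynomial det(A - λI) = λ^2 + 8λ + 16 = 0.
Single eigenvalue λ = -4 with algebraic multiplicity 2.
Eigenvector v = (2,-3); generalized eigenvector w with (A-λI)w=v is (1,-2).
General solution: e^(-4t)[K_1·v + K_2·(t·v + w)].
Applying u(0)=-1, v(0)=0 gives K_1=-2, K_2=3.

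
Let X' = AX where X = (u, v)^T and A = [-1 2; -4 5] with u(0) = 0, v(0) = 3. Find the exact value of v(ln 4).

A = [[-1,2],[-4,5]]; eigenvalues λ = 1, 3.
Eigenvectors: (-1,-1) for λ=1, (-1,-2) for λ=3.
From the initial condition, c_1 = 3, c_2 = -3.
v(ln 4) = (3)(4^1)(-1) + (-3)(4^3)(-2) = 372.

372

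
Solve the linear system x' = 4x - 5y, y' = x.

Coefficient matrix A = [[4, -5], [1, 0]].
Characteristic polynomial det(A - λI) = λ^2 - 4λ + 5 = 0.
Eigenvalues λ = 2 ± i (complex conjugate pair).
For λ=2+i: an eigenvector is (2,1) - i(-1,0) = (2 + i, 1).
A real fundamental pair from Re and Im of e^((2+i)t)v: X_1 = e^(2t)(cos(t)·(2,1) + sin(t)·(-1,0)), X_2 = e^(2t)(sin(t)·(2,1) - cos(t)·(-1,0)).
General solution: c_1X_1 + c_2X_2.

x(t) = -c_1e^(2t)sin(t) + 2c_1e^(2t)cos(t) + 2c_2e^(2t)sin(t) + c_2e^(2t)cos(t), y(t) = c_1e^(2t)cos(t) + c_2e^(2t)sin(t)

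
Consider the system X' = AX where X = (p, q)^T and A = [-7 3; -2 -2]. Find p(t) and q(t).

Coefficient matrix A = [[-7, 3], [-2, -2]].
Characteristic polynomial det(A - λI) = λ^2 + 9λ + 20 = 0.
Eigenvalues λ = -4, -5.
For λ=-4: (A-λI) row 1 is [-3, 3], so an eigenvector is (1, 1).
For λ=-5: (A-λI) row 1 is [-2, 3], so an eigenvector is (3, 2).
General solution: c_1e^(-4t)(1,1) + c_2e^(-5t)(3,2).

p(t) = c_1e^(-4t) + 3c_2e^(-5t), q(t) = c_1e^(-4t) + 2c_2e^(-5t)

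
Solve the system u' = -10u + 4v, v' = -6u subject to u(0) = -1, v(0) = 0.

u(t) = 2e^(-4t) - 3e^(-6t), v(t) = 3e^(-4t) - 3e^(-6t)

Coefficient matrix A = [[-10, 4], [-6, 0]].
Characteristic polynomial det(A - λI) = λ^2 + 10λ + 24 = 0.
Eigenvalues λ = -6, -4.
For λ=-6: (A-λI) row 1 is [-4, 4], so an eigenvector is (1, 1).
For λ=-4: (A-λI) row 1 is [-6, 4], so an eigenvector is (2, 3).
General solution: K_1e^(-6t)(1,1) + K_2e^(-4t)(2,3).
Applying u(0)=-1, v(0)=0 gives K_1=-3, K_2=1.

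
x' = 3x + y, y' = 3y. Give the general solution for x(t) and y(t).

x(t) = -c_1e^(3t) - c_2te^(3t) + c_2e^(3t), y(t) = -c_2e^(3t)

Coefficient matrix A = [[3, 1], [0, 3]].
Characteristic polynomial det(A - λI) = λ^2 - 6λ + 9 = 0.
Single eigenvalue λ = 3 with algebraic multiplicity 2.
Eigenvector v = (-1,0); generalized eigenvector w with (A-λI)w=v is (1,-1).
General solution: e^(3t)[c_1·v + c_2·(t·v + w)].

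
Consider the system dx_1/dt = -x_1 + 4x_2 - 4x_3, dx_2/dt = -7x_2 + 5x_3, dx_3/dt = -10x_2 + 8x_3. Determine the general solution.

Coefficient matrix A = [[-1, 4, -4], [0, -7, 5], [0, -10, 8]].
det(A - λI) = 0 gives eigenvalues λ = 3, -1, -2.
For λ=3: eigenvector (-1,1,2).
For λ=-1: eigenvector (1,0,0).
For λ=-2: eigenvector (0,-1,-1).
General solution: C_1e^(3t)(-1,1,2) + C_2e^(-t)(1,0,0) + C_3e^(-2t)(0,-1,-1).

x_1(t) = -C_1e^(3t) + C_2e^(-t), x_2(t) = C_1e^(3t) - C_3e^(-2t), x_3(t) = 2C_1e^(3t) - C_3e^(-2t)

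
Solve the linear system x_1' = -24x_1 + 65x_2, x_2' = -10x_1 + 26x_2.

Coefficient matrix A = [[-24, 65], [-10, 26]].
Characteristic polynomial det(A - λI) = λ^2 - 2λ + 26 = 0.
Eigenvalues λ = 1 ± 5i (complex conjugate pair).
For λ=1+5i: an eigenvector is (-3,-1) - i(2,1) = (-3 - 2i, -1 - i).
A real fundamental pair from Re and Im of e^((1+5i)t)v: X_1 = e^(t)(cos(5t)·(-3,-1) + sin(5t)·(2,1)), X_2 = e^(t)(sin(5t)·(-3,-1) - cos(5t)·(2,1)).
General solution: c_1X_1 + c_2X_2.

x_1(t) = 2c_1e^(t)sin(5t) - 3c_1e^(t)cos(5t) - 3c_2e^(t)sin(5t) - 2c_2e^(t)cos(5t), x_2(t) = c_1e^(t)sin(5t) - c_1e^(t)cos(5t) - c_2e^(t)sin(5t) - c_2e^(t)cos(5t)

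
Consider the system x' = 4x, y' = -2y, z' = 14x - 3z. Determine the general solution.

x(t) = c_1e^(4t), y(t) = c_2e^(-2t), z(t) = 2c_1e^(4t) + c_3e^(-3t)

Coefficient matrix A = [[4, 0, 0], [0, -2, 0], [14, 0, -3]].
det(A - λI) = 0 gives eigenvalues λ = 4, -2, -3.
For λ=4: eigenvector (1,0,2).
For λ=-2: eigenvector (0,1,0).
For λ=-3: eigenvector (0,0,1).
General solution: c_1e^(4t)(1,0,2) + c_2e^(-2t)(0,1,0) + c_3e^(-3t)(0,0,1).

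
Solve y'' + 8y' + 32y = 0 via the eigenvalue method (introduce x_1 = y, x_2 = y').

y(t) = c_1e^(-4t)cos(4t) + c_2e^(-4t)sin(4t)

Let x_1 = y, x_2 = y'. Then x_1' = x_2 and x_2' = -32x_1 - 8x_2.
A = [[0,1],[-32,-8]]; det(A-λI) = λ^2 + 8λ + 32.
Eigenvalues λ = -4 ± 4i.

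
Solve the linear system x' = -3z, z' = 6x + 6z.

x(t) = -c_1e^(3t)cos(3t) - c_2e^(3t)sin(3t), z(t) = -c_1e^(3t)sin(3t) + c_1e^(3t)cos(3t) + c_2e^(3t)sin(3t) + c_2e^(3t)cos(3t)

Coefficient matrix A = [[0, -3], [6, 6]].
Characteristic polynomial det(A - λI) = λ^2 - 6λ + 18 = 0.
Eigenvalues λ = 3 ± 3i (complex conjugate pair).
For λ=3+3i: an eigenvector is (-1,1) - i(0,-1) = (-1, 1 + i).
A real fundamental pair from Re and Im of e^((3+3i)t)v: X_1 = e^(3t)(cos(3t)·(-1,1) + sin(3t)·(0,-1)), X_2 = e^(3t)(sin(3t)·(-1,1) - cos(3t)·(0,-1)).
General solution: c_1X_1 + c_2X_2.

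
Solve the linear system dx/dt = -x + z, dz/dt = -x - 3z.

Coefficient matrix A = [[-1, 1], [-1, -3]].
Characteristic polynomial det(A - λI) = λ^2 + 4λ + 4 = 0.
Single eigenvalue λ = -2 with algebraic multiplicity 2.
Eigenvector v = (-1,1); generalized eigenvector w with (A-λI)w=v is (-1,0).
General solution: e^(-2t)[c_1·v + c_2·(t·v + w)].

x(t) = -c_1e^(-2t) - c_2te^(-2t) - c_2e^(-2t), z(t) = c_1e^(-2t) + c_2te^(-2t)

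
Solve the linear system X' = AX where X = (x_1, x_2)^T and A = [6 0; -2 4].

Coefficient matrix A = [[6, 0], [-2, 4]].
Characteristic polynomial det(A - λI) = λ^2 - 10λ + 24 = 0.
Eigenvalues λ = 4, 6.
For λ=4: (A-λI) row 1 is [2, 0], so an eigenvector is (0, 1).
For λ=6: (A-λI) row 2 is [-2, -2], so an eigenvector is (1, -1).
General solution: C_1e^(4t)(0,1) + C_2e^(6t)(1,-1).

x_1(t) = C_2e^(6t), x_2(t) = C_1e^(4t) - C_2e^(6t)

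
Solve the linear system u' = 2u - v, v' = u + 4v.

Coefficient matrix A = [[2, -1], [1, 4]].
Characteristic polynomial det(A - λI) = λ^2 - 6λ + 9 = 0.
Single eigenvalue λ = 3 with algebraic multiplicity 2.
Eigenvector v = (-1,1); generalized eigenvector w with (A-λI)w=v is (3,-2).
General solution: e^(3t)[C_1·v + C_2·(t·v + w)].

u(t) = -C_1e^(3t) - C_2te^(3t) + 3C_2e^(3t), v(t) = C_1e^(3t) + C_2te^(3t) - 2C_2e^(3t)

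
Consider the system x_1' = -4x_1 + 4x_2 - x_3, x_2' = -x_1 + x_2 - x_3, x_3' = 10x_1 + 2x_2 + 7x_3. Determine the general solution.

Coefficient matrix A = [[-4, 4, -1], [-1, 1, -1], [10, 2, 7]].
det(A - λI) = 0 gives eigenvalues λ = -3, 3, 4.
For λ=-3: eigenvector (1,0,-1).
For λ=3: eigenvector (1,1,-3).
For λ=4: eigenvector (-1,-1,4).
General solution: c_1e^(-3t)(1,0,-1) + c_2e^(3t)(1,1,-3) + c_3e^(4t)(-1,-1,4).

x_1(t) = c_1e^(-3t) + c_2e^(3t) - c_3e^(4t), x_2(t) = c_2e^(3t) - c_3e^(4t), x_3(t) = -c_1e^(-3t) - 3c_2e^(3t) + 4c_3e^(4t)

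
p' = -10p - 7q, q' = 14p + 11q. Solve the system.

p(t) = c_1e^(-3t) - c_2e^(4t), q(t) = -c_1e^(-3t) + 2c_2e^(4t)

Coefficient matrix A = [[-10, -7], [14, 11]].
Characteristic polynomial det(A - λI) = λ^2 - λ - 12 = 0.
Eigenvalues λ = -3, 4.
For λ=-3: (A-λI) row 1 is [-7, -7], so an eigenvector is (1, -1).
For λ=4: (A-λI) row 1 is [-14, -7], so an eigenvector is (-1, 2).
General solution: c_1e^(-3t)(1,-1) + c_2e^(4t)(-1,2).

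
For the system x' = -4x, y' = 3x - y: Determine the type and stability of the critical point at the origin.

stable node

A = [[-4,0],[3,-1]]; det(A-λI) = λ^2 + 5λ + 4.
λ = -1, -4: both negative.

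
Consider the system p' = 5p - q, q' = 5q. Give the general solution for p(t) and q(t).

Coefficient matrix A = [[5, -1], [0, 5]].
Characteristic polynomial det(A - λI) = λ^2 - 10λ + 25 = 0.
Single eigenvalue λ = 5 with algebraic multiplicity 2.
Eigenvector v = (1,0); generalized eigenvector w with (A-λI)w=v is (-2,-1).
General solution: e^(5t)[C_1·v + C_2·(t·v + w)].

p(t) = C_1e^(5t) + C_2te^(5t) - 2C_2e^(5t), q(t) = -C_2e^(5t)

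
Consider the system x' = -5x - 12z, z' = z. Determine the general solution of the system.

x(t) = C_1e^(-5t) + 2C_2e^(t), z(t) = -C_2e^(t)

Coefficient matrix A = [[-5, -12], [0, 1]].
Characteristic polynomial det(A - λI) = λ^2 + 4λ - 5 = 0.
Eigenvalues λ = -5, 1.
For λ=-5: (A-λI) row 1 is [0, -12], so an eigenvector is (1, 0).
For λ=1: (A-λI) row 1 is [-6, -12], so an eigenvector is (2, -1).
General solution: C_1e^(-5t)(1,0) + C_2e^(t)(2,-1).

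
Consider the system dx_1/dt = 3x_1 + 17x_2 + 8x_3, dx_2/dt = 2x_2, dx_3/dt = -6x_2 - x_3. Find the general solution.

Coefficient matrix A = [[3, 17, 8], [0, 2, 0], [0, -6, -1]].
det(A - λI) = 0 gives eigenvalues λ = 3, 2, -1.
For λ=3: eigenvector (1,0,0).
For λ=2: eigenvector (-1,1,-2).
For λ=-1: eigenvector (-2,0,1).
General solution: K_1e^(3t)(1,0,0) + K_2e^(2t)(-1,1,-2) + K_3e^(-t)(-2,0,1).

x_1(t) = K_1e^(3t) - K_2e^(2t) - 2K_3e^(-t), x_2(t) = K_2e^(2t), x_3(t) = -2K_2e^(2t) + K_3e^(-t)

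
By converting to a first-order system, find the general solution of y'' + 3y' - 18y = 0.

Let x_1 = y, x_2 = y'. Then x_1' = x_2 and x_2' = 18x_1 - 3x_2.
A = [[0,1],[18,-3]]; det(A-λI) = λ^2 + 3λ - 18.
Eigenvalues λ = 3, -6 with eigenvectors (1,3), (1,-6).

y(t) = C_1e^(3t) + C_2e^(-6t)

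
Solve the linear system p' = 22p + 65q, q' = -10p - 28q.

Coefficient matrix A = [[22, 65], [-10, -28]].
Characteristic polynomial det(A - λI) = λ^2 + 6λ + 34 = 0.
Eigenvalues λ = -3 ± 5i (complex conjugate pair).
For λ=-3+5i: an eigenvector is (3,-1) - i(2,-1) = (3 - 2i, -1 + i).
A real fundamental pair from Re and Im of e^((-3+5i)t)v: X_1 = e^(-3t)(cos(5t)·(3,-1) + sin(5t)·(2,-1)), X_2 = e^(-3t)(sin(5t)·(3,-1) - cos(5t)·(2,-1)).
General solution: K_1X_1 + K_2X_2.

p(t) = 2K_1e^(-3t)sin(5t) + 3K_1e^(-3t)cos(5t) + 3K_2e^(-3t)sin(5t) - 2K_2e^(-3t)cos(5t), q(t) = -K_1e^(-3t)sin(5t) - K_1e^(-3t)cos(5t) - K_2e^(-3t)sin(5t) + K_2e^(-3t)cos(5t)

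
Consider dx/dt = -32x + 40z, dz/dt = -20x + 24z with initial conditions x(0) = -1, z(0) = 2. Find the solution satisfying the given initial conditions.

x(t) = 27e^(-4t)sin(4t) - e^(-4t)cos(4t), z(t) = 19e^(-4t)sin(4t) + 2e^(-4t)cos(4t)

Coefficient matrix A = [[-32, 40], [-20, 24]].
Characteristic polynomial det(A - λI) = λ^2 + 8λ + 32 = 0.
Eigenvalues λ = -4 ± 4i (complex conjugate pair).
For λ=-4+4i: an eigenvector is (-3,-2) - i(1,1) = (-3 - i, -2 - i).
A real fundamental pair from Re and Im of e^((-4+4i)t)v: X_1 = e^(-4t)(cos(4t)·(-3,-2) + sin(4t)·(1,1)), X_2 = e^(-4t)(sin(4t)·(-3,-2) - cos(4t)·(1,1)).
General solution: c_1X_1 + c_2X_2.
Applying x(0)=-1, z(0)=2 gives c_1=3, c_2=-8.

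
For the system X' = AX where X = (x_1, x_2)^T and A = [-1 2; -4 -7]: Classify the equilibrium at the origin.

A = [[-1,2],[-4,-7]]; det(A-λI) = λ^2 + 8λ + 15.
λ = -3, -5: both negative.

stable node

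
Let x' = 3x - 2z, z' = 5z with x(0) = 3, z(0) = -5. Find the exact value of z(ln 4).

-5120

A = [[3,-2],[0,5]]; eigenvalues λ = 5, 3.
Eigenvectors: (1,-1) for λ=5, (1,0) for λ=3.
From the initial condition, c_1 = 5, c_2 = -2.
z(ln 4) = (5)(4^5)(-1) + (-2)(4^3)(0) = -5120.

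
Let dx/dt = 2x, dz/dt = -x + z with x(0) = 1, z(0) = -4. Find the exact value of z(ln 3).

A = [[2,0],[-1,1]]; eigenvalues λ = 1, 2.
Eigenvectors: (0,1) for λ=1, (-1,1) for λ=2.
From the initial condition, c_1 = -3, c_2 = -1.
z(ln 3) = (-3)(3^1)(1) + (-1)(3^2)(1) = -18.

-18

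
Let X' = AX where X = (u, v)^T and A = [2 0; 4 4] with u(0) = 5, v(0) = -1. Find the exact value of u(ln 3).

45

A = [[2,0],[4,4]]; eigenvalues λ = 2, 4.
Eigenvectors: (-1,2) for λ=2, (0,1) for λ=4.
From the initial condition, c_1 = -5, c_2 = 9.
u(ln 3) = (-5)(3^2)(-1) + (9)(3^4)(0) = 45.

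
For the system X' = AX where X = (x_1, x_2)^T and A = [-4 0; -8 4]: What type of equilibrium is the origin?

A = [[-4,0],[-8,4]]; det(A-λI) = λ^2 - 16.
λ = 4, -4: opposite signs.

saddle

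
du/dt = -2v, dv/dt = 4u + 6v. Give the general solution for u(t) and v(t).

u(t) = K_1e^(2t) + K_2e^(4t), v(t) = -K_1e^(2t) - 2K_2e^(4t)

Coefficient matrix A = [[0, -2], [4, 6]].
Characteristic polynomial det(A - λI) = λ^2 - 6λ + 8 = 0.
Eigenvalues λ = 2, 4.
For λ=2: (A-λI) row 1 is [-2, -2], so an eigenvector is (1, -1).
For λ=4: (A-λI) row 1 is [-4, -2], so an eigenvector is (1, -2).
General solution: K_1e^(2t)(1,-1) + K_2e^(4t)(1,-2).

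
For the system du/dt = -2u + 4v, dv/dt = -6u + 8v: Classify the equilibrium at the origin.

A = [[-2,4],[-6,8]]; det(A-λI) = λ^2 - 6λ + 8.
λ = 4, 2: both positive.

unstable node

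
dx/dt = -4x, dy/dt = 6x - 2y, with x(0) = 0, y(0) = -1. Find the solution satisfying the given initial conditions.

x(t) = 0, y(t) = -e^(-2t)

Coefficient matrix A = [[-4, 0], [6, -2]].
Characteristic polynomial det(A - λI) = λ^2 + 6λ + 8 = 0.
Eigenvalues λ = -2, -4.
For λ=-2: (A-λI) row 1 is [-2, 0], so an eigenvector is (0, -1).
For λ=-4: (A-λI) row 2 is [6, 2], so an eigenvector is (-1, 3).
General solution: c_1e^(-2t)(0,-1) + c_2e^(-4t)(-1,3).
Applying x(0)=0, y(0)=-1 gives c_1=1, c_2=0.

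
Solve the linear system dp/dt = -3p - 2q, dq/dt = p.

Coefficient matrix A = [[-3, -2], [1, 0]].
Characteristic polynomial det(A - λI) = λ^2 + 3λ + 2 = 0.
Eigenvalues λ = -2, -1.
For λ=-2: (A-λI) row 1 is [-1, -2], so an eigenvector is (-2, 1).
For λ=-1: (A-λI) row 1 is [-2, -2], so an eigenvector is (-1, 1).
General solution: c_1e^(-2t)(-2,1) + c_2e^(-t)(-1,1).

p(t) = -2c_1e^(-2t) - c_2e^(-t), q(t) = c_1e^(-2t) + c_2e^(-t)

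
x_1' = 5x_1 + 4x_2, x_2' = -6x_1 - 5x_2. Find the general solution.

Coefficient matrix A = [[5, 4], [-6, -5]].
Characteristic polynomial det(A - λI) = λ^2 - 1 = 0.
Eigenvalues λ = 1, -1.
For λ=1: (A-λI) row 1 is [4, 4], so an eigenvector is (-1, 1).
For λ=-1: (A-λI) row 1 is [6, 4], so an eigenvector is (-2, 3).
General solution: c_1e^(t)(-1,1) + c_2e^(-t)(-2,3).

x_1(t) = -c_1e^(t) - 2c_2e^(-t), x_2(t) = c_1e^(t) + 3c_2e^(-t)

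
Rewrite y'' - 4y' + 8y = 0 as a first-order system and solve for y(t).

y(t) = C_1e^(2t)cos(2t) + C_2e^(2t)sin(2t)

Let x_1 = y, x_2 = y'. Then x_1' = x_2 and x_2' = -8x_1 + 4x_2.
A = [[0,1],[-8,4]]; det(A-λI) = λ^2 - 4λ + 8.
Eigenvalues λ = 2 ± 2i.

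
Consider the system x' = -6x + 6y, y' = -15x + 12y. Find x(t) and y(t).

x(t) = -c_1e^(3t)sin(3t) + c_1e^(3t)cos(3t) + c_2e^(3t)sin(3t) + c_2e^(3t)cos(3t), y(t) = -2c_1e^(3t)sin(3t) + c_1e^(3t)cos(3t) + c_2e^(3t)sin(3t) + 2c_2e^(3t)cos(3t)

Coefficient matrix A = [[-6, 6], [-15, 12]].
Characteristic polynomial det(A - λI) = λ^2 - 6λ + 18 = 0.
Eigenvalues λ = 3 ± 3i (complex conjugate pair).
For λ=3+3i: an eigenvector is (1,1) - i(-1,-2) = (1 + i, 1 + 2i).
A real fundamental pair from Re and Im of e^((3+3i)t)v: X_1 = e^(3t)(cos(3t)·(1,1) + sin(3t)·(-1,-2)), X_2 = e^(3t)(sin(3t)·(1,1) - cos(3t)·(-1,-2)).
General solution: c_1X_1 + c_2X_2.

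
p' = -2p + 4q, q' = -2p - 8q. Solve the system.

p(t) = -2C_1e^(-4t) - C_2e^(-6t), q(t) = C_1e^(-4t) + C_2e^(-6t)

Coefficient matrix A = [[-2, 4], [-2, -8]].
Characteristic polynomial det(A - λI) = λ^2 + 10λ + 24 = 0.
Eigenvalues λ = -4, -6.
For λ=-4: (A-λI) row 1 is [2, 4], so an eigenvector is (-2, 1).
For λ=-6: (A-λI) row 1 is [4, 4], so an eigenvector is (-1, 1).
General solution: C_1e^(-4t)(-2,1) + C_2e^(-6t)(-1,1).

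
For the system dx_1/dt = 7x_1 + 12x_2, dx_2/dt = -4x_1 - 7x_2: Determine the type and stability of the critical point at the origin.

A = [[7,12],[-4,-7]]; det(A-λI) = λ^2 - 1.
λ = -1, 1: opposite signs.

saddle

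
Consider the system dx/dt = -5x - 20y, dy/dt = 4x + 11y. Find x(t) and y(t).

Coefficient matrix A = [[-5, -20], [4, 11]].
Characteristic polynomial det(A - λI) = λ^2 - 6λ + 25 = 0.
Eigenvalues λ = 3 ± 4i (complex conjugate pair).
For λ=3+4i: an eigenvector is (2,-1) - i(1,0) = (2 - i, -1).
A real fundamental pair from Re and Im of e^((3+4i)t)v: X_1 = e^(3t)(cos(4t)·(2,-1) + sin(4t)·(1,0)), X_2 = e^(3t)(sin(4t)·(2,-1) - cos(4t)·(1,0)).
General solution: K_1X_1 + K_2X_2.

x(t) = K_1e^(3t)sin(4t) + 2K_1e^(3t)cos(4t) + 2K_2e^(3t)sin(4t) - K_2e^(3t)cos(4t), y(t) = -K_1e^(3t)cos(4t) - K_2e^(3t)sin(4t)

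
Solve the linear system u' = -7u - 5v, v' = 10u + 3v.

u(t) = C_1e^(-2t)sin(5t) - C_2e^(-2t)cos(5t), v(t) = -C_1e^(-2t)sin(5t) - C_1e^(-2t)cos(5t) - C_2e^(-2t)sin(5t) + C_2e^(-2t)cos(5t)

Coefficient matrix A = [[-7, -5], [10, 3]].
Characteristic polynomial det(A - λI) = λ^2 + 4λ + 29 = 0.
Eigenvalues λ = -2 ± 5i (complex conjugate pair).
For λ=-2+5i: an eigenvector is (0,-1) - i(1,-1) = (0 - i, -1 + i).
A real fundamental pair from Re and Im of e^((-2+5i)t)v: X_1 = e^(-2t)(cos(5t)·(0,-1) + sin(5t)·(1,-1)), X_2 = e^(-2t)(sin(5t)·(0,-1) - cos(5t)·(1,-1)).
General solution: C_1X_1 + C_2X_2.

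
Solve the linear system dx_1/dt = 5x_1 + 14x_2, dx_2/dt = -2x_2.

x_1(t) = -C_1e^(5t) + 2C_2e^(-2t), x_2(t) = -C_2e^(-2t)

Coefficient matrix A = [[5, 14], [0, -2]].
Characteristic polynomial det(A - λI) = λ^2 - 3λ - 10 = 0.
Eigenvalues λ = 5, -2.
For λ=5: (A-λI) row 1 is [0, 14], so an eigenvector is (-1, 0).
For λ=-2: (A-λI) row 1 is [7, 14], so an eigenvector is (2, -1).
General solution: C_1e^(5t)(-1,0) + C_2e^(-2t)(2,-1).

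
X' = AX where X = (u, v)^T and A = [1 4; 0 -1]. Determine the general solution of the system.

u(t) = 2K_1e^(-t) + K_2e^(t), v(t) = -K_1e^(-t)

Coefficient matrix A = [[1, 4], [0, -1]].
Characteristic polynomial det(A - λI) = λ^2 - 1 = 0.
Eigenvalues λ = -1, 1.
For λ=-1: (A-λI) row 1 is [2, 4], so an eigenvector is (2, -1).
For λ=1: (A-λI) row 1 is [0, 4], so an eigenvector is (1, 0).
General solution: K_1e^(-t)(2,-1) + K_2e^(t)(1,0).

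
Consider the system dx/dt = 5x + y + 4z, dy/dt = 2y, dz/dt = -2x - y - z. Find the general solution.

Coefficient matrix A = [[5, 1, 4], [0, 2, 0], [-2, -1, -1]].
det(A - λI) = 0 gives eigenvalues λ = 1, 2, 3.
For λ=1: eigenvector (1,0,-1).
For λ=2: eigenvector (1,1,-1).
For λ=3: eigenvector (2,0,-1).
General solution: c_1e^(t)(1,0,-1) + c_2e^(2t)(1,1,-1) + c_3e^(3t)(2,0,-1).

x(t) = c_1e^(t) + c_2e^(2t) + 2c_3e^(3t), y(t) = c_2e^(2t), z(t) = -c_1e^(t) - c_2e^(2t) - c_3e^(3t)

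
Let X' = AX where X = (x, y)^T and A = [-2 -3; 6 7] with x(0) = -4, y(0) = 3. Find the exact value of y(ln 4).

-492

A = [[-2,-3],[6,7]]; eigenvalues λ = 4, 1.
Eigenvectors: (-1,2) for λ=4, (1,-1) for λ=1.
From the initial condition, c_1 = -1, c_2 = -5.
y(ln 4) = (-1)(4^4)(2) + (-5)(4^1)(-1) = -492.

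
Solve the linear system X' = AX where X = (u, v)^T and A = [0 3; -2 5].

Coefficient matrix A = [[0, 3], [-2, 5]].
Characteristic polynomial det(A - λI) = λ^2 - 5λ + 6 = 0.
Eigenvalues λ = 2, 3.
For λ=2: (A-λI) row 1 is [-2, 3], so an eigenvector is (3, 2).
For λ=3: (A-λI) row 1 is [-3, 3], so an eigenvector is (-1, -1).
General solution: C_1e^(2t)(3,2) + C_2e^(3t)(-1,-1).

u(t) = 3C_1e^(2t) - C_2e^(3t), v(t) = 2C_1e^(2t) - C_2e^(3t)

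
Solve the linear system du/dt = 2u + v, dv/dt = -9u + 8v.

Coefficient matrix A = [[2, 1], [-9, 8]].
Characteristic polynomial det(A - λI) = λ^2 - 10λ + 25 = 0.
Single eigenvalue λ = 5 with algebraic multiplicity 2.
Eigenvector v = (-1,-3); generalized eigenvector w with (A-λI)w=v is (1,2).
General solution: e^(5t)[c_1·v + c_2·(t·v + w)].

u(t) = -c_1e^(5t) - c_2te^(5t) + c_2e^(5t), v(t) = -3c_1e^(5t) - 3c_2te^(5t) + 2c_2e^(5t)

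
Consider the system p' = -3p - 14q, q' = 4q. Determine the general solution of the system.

Coefficient matrix A = [[-3, -14], [0, 4]].
Characteristic polynomial det(A - λI) = λ^2 - λ - 12 = 0.
Eigenvalues λ = -3, 4.
For λ=-3: (A-λI) row 1 is [0, -14], so an eigenvector is (-1, 0).
For λ=4: (A-λI) row 1 is [-7, -14], so an eigenvector is (-2, 1).
General solution: K_1e^(-3t)(-1,0) + K_2e^(4t)(-2,1).

p(t) = -K_1e^(-3t) - 2K_2e^(4t), q(t) = K_2e^(4t)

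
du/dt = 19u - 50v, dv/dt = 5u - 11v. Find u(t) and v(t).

Coefficient matrix A = [[19, -50], [5, -11]].
Characteristic polynomial det(A - λI) = λ^2 - 8λ + 41 = 0.
Eigenvalues λ = 4 ± 5i (complex conjugate pair).
For λ=4+5i: an eigenvector is (1,0) - i(3,1) = (1 - 3i, 0 - i).
A real fundamental pair from Re and Im of e^((4+5i)t)v: X_1 = e^(4t)(cos(5t)·(1,0) + sin(5t)·(3,1)), X_2 = e^(4t)(sin(5t)·(1,0) - cos(5t)·(3,1)).
General solution: K_1X_1 + K_2X_2.

u(t) = 3K_1e^(4t)sin(5t) + K_1e^(4t)cos(5t) + K_2e^(4t)sin(5t) - 3K_2e^(4t)cos(5t), v(t) = K_1e^(4t)sin(5t) - K_2e^(4t)cos(5t)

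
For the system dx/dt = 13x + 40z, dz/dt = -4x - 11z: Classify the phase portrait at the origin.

A = [[13,40],[-4,-11]]; det(A-λI) = λ^2 - 2λ + 17.
λ = 1 ± 4i: positive real part.

unstable spiral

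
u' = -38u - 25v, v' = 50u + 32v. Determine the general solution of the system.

u(t) = -2C_1e^(-3t)sin(5t) + C_1e^(-3t)cos(5t) + C_2e^(-3t)sin(5t) + 2C_2e^(-3t)cos(5t), v(t) = 3C_1e^(-3t)sin(5t) - C_1e^(-3t)cos(5t) - C_2e^(-3t)sin(5t) - 3C_2e^(-3t)cos(5t)

Coefficient matrix A = [[-38, -25], [50, 32]].
Characteristic polynomial det(A - λI) = λ^2 + 6λ + 34 = 0.
Eigenvalues λ = -3 ± 5i (complex conjugate pair).
For λ=-3+5i: an eigenvector is (1,-1) - i(-2,3) = (1 + 2i, -1 - 3i).
A real fundamental pair from Re and Im of e^((-3+5i)t)v: X_1 = e^(-3t)(cos(5t)·(1,-1) + sin(5t)·(-2,3)), X_2 = e^(-3t)(sin(5t)·(1,-1) - cos(5t)·(-2,3)).
General solution: C_1X_1 + C_2X_2.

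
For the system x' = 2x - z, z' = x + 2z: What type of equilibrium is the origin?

unstable spiral

A = [[2,-1],[1,2]]; det(A-λI) = λ^2 - 4λ + 5.
λ = 2 ± i: positive real part.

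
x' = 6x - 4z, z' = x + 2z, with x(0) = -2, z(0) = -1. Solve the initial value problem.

Coefficient matrix A = [[6, -4], [1, 2]].
Characteristic polynomial det(A - λI) = λ^2 - 8λ + 16 = 0.
Single eigenvalue λ = 4 with algebraic multiplicity 2.
Eigenvector v = (-2,-1); generalized eigenvector w with (A-λI)w=v is (-3,-1).
General solution: e^(4t)[C_1·v + C_2·(t·v + w)].
Applying x(0)=-2, z(0)=-1 gives C_1=1, C_2=0.

x(t) = -2e^(4t), z(t) = -e^(4t)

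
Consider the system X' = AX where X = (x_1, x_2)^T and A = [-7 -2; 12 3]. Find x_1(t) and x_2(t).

Coefficient matrix A = [[-7, -2], [12, 3]].
Characteristic polynomial det(A - λI) = λ^2 + 4λ + 3 = 0.
Eigenvalues λ = -3, -1.
For λ=-3: (A-λI) row 1 is [-4, -2], so an eigenvector is (1, -2).
For λ=-1: (A-λI) row 1 is [-6, -2], so an eigenvector is (-1, 3).
General solution: C_1e^(-3t)(1,-2) + C_2e^(-t)(-1,3).

x_1(t) = C_1e^(-3t) - C_2e^(-t), x_2(t) = -2C_1e^(-3t) + 3C_2e^(-t)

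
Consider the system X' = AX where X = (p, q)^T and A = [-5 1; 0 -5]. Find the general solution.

Coefficient matrix A = [[-5, 1], [0, -5]].
Characteristic polynomial det(A - λI) = λ^2 + 10λ + 25 = 0.
Single eigenvalue λ = -5 with algebraic multiplicity 2.
Eigenvector v = (1,0); generalized eigenvector w with (A-λI)w=v is (3,1).
General solution: e^(-5t)[c_1·v + c_2·(t·v + w)].

p(t) = c_1e^(-5t) + c_2te^(-5t) + 3c_2e^(-5t), q(t) = c_2e^(-5t)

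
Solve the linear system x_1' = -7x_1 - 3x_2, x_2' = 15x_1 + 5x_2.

x_1(t) = K_1e^(-t)cos(3t) + K_2e^(-t)sin(3t), x_2(t) = K_1e^(-t)sin(3t) - 2K_1e^(-t)cos(3t) - 2K_2e^(-t)sin(3t) - K_2e^(-t)cos(3t)

Coefficient matrix A = [[-7, -3], [15, 5]].
Characteristic polynomial det(A - λI) = λ^2 + 2λ + 10 = 0.
Eigenvalues λ = -1 ± 3i (complex conjugate pair).
For λ=-1+3i: an eigenvector is (1,-2) - i(0,1) = (1, -2 - i).
A real fundamental pair from Re and Im of e^((-1+3i)t)v: X_1 = e^(-t)(cos(3t)·(1,-2) + sin(3t)·(0,1)), X_2 = e^(-t)(sin(3t)·(1,-2) - cos(3t)·(0,1)).
General solution: K_1X_1 + K_2X_2.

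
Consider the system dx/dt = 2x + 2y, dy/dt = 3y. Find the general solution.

x(t) = -c_1e^(2t) - 2c_2e^(3t), y(t) = -c_2e^(3t)

Coefficient matrix A = [[2, 2], [0, 3]].
Characteristic polynomial det(A - λI) = λ^2 - 5λ + 6 = 0.
Eigenvalues λ = 2, 3.
For λ=2: (A-λI) row 1 is [0, 2], so an eigenvector is (-1, 0).
For λ=3: (A-λI) row 1 is [-1, 2], so an eigenvector is (-2, -1).
General solution: c_1e^(2t)(-1,0) + c_2e^(3t)(-2,-1).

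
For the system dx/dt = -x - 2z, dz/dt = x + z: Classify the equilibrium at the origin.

A = [[-1,-2],[1,1]]; det(A-λI) = λ^2 + 1.
λ = 0 ± i: zero real part.

center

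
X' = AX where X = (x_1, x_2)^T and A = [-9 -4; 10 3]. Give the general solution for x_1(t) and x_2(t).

Coefficient matrix A = [[-9, -4], [10, 3]].
Characteristic polynomial det(A - λI) = λ^2 + 6λ + 13 = 0.
Eigenvalues λ = -3 ± 2i (complex conjugate pair).
For λ=-3+2i: an eigenvector is (1,-1) - i(-1,2) = (1 + i, -1 - 2i).
A real fundamental pair from Re and Im of e^((-3+2i)t)v: X_1 = e^(-3t)(cos(2t)·(1,-1) + sin(2t)·(-1,2)), X_2 = e^(-3t)(sin(2t)·(1,-1) - cos(2t)·(-1,2)).
General solution: K_1X_1 + K_2X_2.

x_1(t) = -K_1e^(-3t)sin(2t) + K_1e^(-3t)cos(2t) + K_2e^(-3t)sin(2t) + K_2e^(-3t)cos(2t), x_2(t) = 2K_1e^(-3t)sin(2t) - K_1e^(-3t)cos(2t) - K_2e^(-3t)sin(2t) - 2K_2e^(-3t)cos(2t)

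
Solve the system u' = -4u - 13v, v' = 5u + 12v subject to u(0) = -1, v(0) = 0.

Coefficient matrix A = [[-4, -13], [5, 12]].
Characteristic polynomial det(A - λI) = λ^2 - 8λ + 17 = 0.
Eigenvalues λ = 4 ± i (complex conjugate pair).
For λ=4+i: an eigenvector is (-3,2) - i(-2,1) = (-3 + 2i, 2 - i).
A real fundamental pair from Re and Im of e^((4+i)t)v: X_1 = e^(4t)(cos(t)·(-3,2) + sin(t)·(-2,1)), X_2 = e^(4t)(sin(t)·(-3,2) - cos(t)·(-2,1)).
General solution: c_1X_1 + c_2X_2.
Applying u(0)=-1, v(0)=0 gives c_1=-1, c_2=-2.

u(t) = 8e^(4t)sin(t) - e^(4t)cos(t), v(t) = -5e^(4t)sin(t)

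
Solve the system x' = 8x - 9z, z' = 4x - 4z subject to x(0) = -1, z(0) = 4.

Coefficient matrix A = [[8, -9], [4, -4]].
Characteristic polynomial det(A - λI) = λ^2 - 4λ + 4 = 0.
Single eigenvalue λ = 2 with algebraic multiplicity 2.
Eigenvector v = (-3,-2); generalized eigenvector w with (A-λI)w=v is (1,1).
General solution: e^(2t)[c_1·v + c_2·(t·v + w)].
Applying x(0)=-1, z(0)=4 gives c_1=5, c_2=14.

x(t) = -42te^(2t) - e^(2t), z(t) = -28te^(2t) + 4e^(2t)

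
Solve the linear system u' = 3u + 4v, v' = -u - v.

Coefficient matrix A = [[3, 4], [-1, -1]].
Characteristic polynomial det(A - λI) = λ^2 - 2λ + 1 = 0.
Single eigenvalue λ = 1 with algebraic multiplicity 2.
Eigenvector v = (2,-1); generalized eigenvector w with (A-λI)w=v is (-1,1).
General solution: e^(t)[K_1·v + K_2·(t·v + w)].

u(t) = 2K_1e^(t) + 2K_2te^(t) - K_2e^(t), v(t) = -K_1e^(t) - K_2te^(t) + K_2e^(t)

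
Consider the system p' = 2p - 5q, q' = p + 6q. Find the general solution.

p(t) = -C_1e^(4t)sin(t) - 2C_1e^(4t)cos(t) - 2C_2e^(4t)sin(t) + C_2e^(4t)cos(t), q(t) = C_1e^(4t)cos(t) + C_2e^(4t)sin(t)

Coefficient matrix A = [[2, -5], [1, 6]].
Characteristic polynomial det(A - λI) = λ^2 - 8λ + 17 = 0.
Eigenvalues λ = 4 ± i (complex conjugate pair).
For λ=4+i: an eigenvector is (-2,1) - i(-1,0) = (-2 + i, 1).
A real fundamental pair from Re and Im of e^((4+i)t)v: X_1 = e^(4t)(cos(t)·(-2,1) + sin(t)·(-1,0)), X_2 = e^(4t)(sin(t)·(-2,1) - cos(t)·(-1,0)).
General solution: C_1X_1 + C_2X_2.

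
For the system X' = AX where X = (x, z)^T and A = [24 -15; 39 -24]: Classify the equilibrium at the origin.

center

A = [[24,-15],[39,-24]]; det(A-λI) = λ^2 + 9.
λ = 0 ± 3i: zero real part.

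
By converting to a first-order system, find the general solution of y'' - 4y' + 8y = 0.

Let x_1 = y, x_2 = y'. Then x_1' = x_2 and x_2' = -8x_1 + 4x_2.
A = [[0,1],[-8,4]]; det(A-λI) = λ^2 - 4λ + 8.
Eigenvalues λ = 2 ± 2i.

y(t) = C_1e^(2t)cos(2t) + C_2e^(2t)sin(2t)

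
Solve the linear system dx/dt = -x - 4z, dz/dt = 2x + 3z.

x(t) = -c_1e^(t)sin(2t) + c_1e^(t)cos(2t) + c_2e^(t)sin(2t) + c_2e^(t)cos(2t), z(t) = c_1e^(t)sin(2t) - c_2e^(t)cos(2t)

Coefficient matrix A = [[-1, -4], [2, 3]].
Characteristic polynomial det(A - λI) = λ^2 - 2λ + 5 = 0.
Eigenvalues λ = 1 ± 2i (complex conjugate pair).
For λ=1+2i: an eigenvector is (1,0) - i(-1,1) = (1 + i, 0 - i).
A real fundamental pair from Re and Im of e^((1+2i)t)v: X_1 = e^(t)(cos(2t)·(1,0) + sin(2t)·(-1,1)), X_2 = e^(t)(sin(2t)·(1,0) - cos(2t)·(-1,1)).
General solution: c_1X_1 + c_2X_2.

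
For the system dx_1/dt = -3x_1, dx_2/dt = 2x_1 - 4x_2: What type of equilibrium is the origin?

A = [[-3,0],[2,-4]]; det(A-λI) = λ^2 + 7λ + 12.
λ = -4, -3: both negative.

stable node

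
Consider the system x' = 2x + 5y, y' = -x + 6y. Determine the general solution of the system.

x(t) = C_1e^(4t)sin(t) + 2C_1e^(4t)cos(t) + 2C_2e^(4t)sin(t) - C_2e^(4t)cos(t), y(t) = C_1e^(4t)cos(t) + C_2e^(4t)sin(t)

Coefficient matrix A = [[2, 5], [-1, 6]].
Characteristic polynomial det(A - λI) = λ^2 - 8λ + 17 = 0.
Eigenvalues λ = 4 ± i (complex conjugate pair).
For λ=4+i: an eigenvector is (2,1) - i(1,0) = (2 - i, 1).
A real fundamental pair from Re and Im of e^((4+i)t)v: X_1 = e^(4t)(cos(t)·(2,1) + sin(t)·(1,0)), X_2 = e^(4t)(sin(t)·(2,1) - cos(t)·(1,0)).
General solution: C_1X_1 + C_2X_2.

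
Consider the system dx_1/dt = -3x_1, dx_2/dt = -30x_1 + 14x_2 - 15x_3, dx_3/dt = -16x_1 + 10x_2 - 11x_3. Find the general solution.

x_1(t) = K_1e^(-3t), x_2(t) = 3K_2e^(4t) + K_3e^(-t), x_3(t) = -2K_1e^(-3t) + 2K_2e^(4t) + K_3e^(-t)

Coefficient matrix A = [[-3, 0, 0], [-30, 14, -15], [-16, 10, -11]].
det(A - λI) = 0 gives eigenvalues λ = -3, 4, -1.
For λ=-3: eigenvector (1,0,-2).
For λ=4: eigenvector (0,3,2).
For λ=-1: eigenvector (0,1,1).
General solution: K_1e^(-3t)(1,0,-2) + K_2e^(4t)(0,3,2) + K_3e^(-t)(0,1,1).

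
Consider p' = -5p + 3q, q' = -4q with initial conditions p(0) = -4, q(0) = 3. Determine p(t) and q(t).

Coefficient matrix A = [[-5, 3], [0, -4]].
Characteristic polynomial det(A - λI) = λ^2 + 9λ + 20 = 0.
Eigenvalues λ = -5, -4.
For λ=-5: (A-λI) row 1 is [0, 3], so an eigenvector is (1, 0).
For λ=-4: (A-λI) row 1 is [-1, 3], so an eigenvector is (3, 1).
General solution: C_1e^(-5t)(1,0) + C_2e^(-4t)(3,1).
Applying p(0)=-4, q(0)=3 gives C_1=-13, C_2=3.

p(t) = 9e^(-4t) - 13e^(-5t), q(t) = 3e^(-4t)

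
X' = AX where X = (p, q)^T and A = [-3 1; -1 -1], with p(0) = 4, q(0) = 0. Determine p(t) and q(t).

p(t) = -4te^(-2t) + 4e^(-2t), q(t) = -4te^(-2t)

Coefficient matrix A = [[-3, 1], [-1, -1]].
Characteristic polynomial det(A - λI) = λ^2 + 4λ + 4 = 0.
Single eigenvalue λ = -2 with algebraic multiplicity 2.
Eigenvector v = (-1,-1); generalized eigenvector w with (A-λI)w=v is (-1,-2).
General solution: e^(-2t)[K_1·v + K_2·(t·v + w)].
Applying p(0)=4, q(0)=0 gives K_1=-8, K_2=4.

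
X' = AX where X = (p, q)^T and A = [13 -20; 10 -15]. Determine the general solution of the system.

Coefficient matrix A = [[13, -20], [10, -15]].
Characteristic polynomial det(A - λI) = λ^2 + 2λ + 5 = 0.
Eigenvalues λ = -1 ± 2i (complex conjugate pair).
For λ=-1+2i: an eigenvector is (1,1) - i(-3,-2) = (1 + 3i, 1 + 2i).
A real fundamental pair from Re and Im of e^((-1+2i)t)v: X_1 = e^(-t)(cos(2t)·(1,1) + sin(2t)·(-3,-2)), X_2 = e^(-t)(sin(2t)·(1,1) - cos(2t)·(-3,-2)).
General solution: c_1X_1 + c_2X_2.

p(t) = -3c_1e^(-t)sin(2t) + c_1e^(-t)cos(2t) + c_2e^(-t)sin(2t) + 3c_2e^(-t)cos(2t), q(t) = -2c_1e^(-t)sin(2t) + c_1e^(-t)cos(2t) + c_2e^(-t)sin(2t) + 2c_2e^(-t)cos(2t)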